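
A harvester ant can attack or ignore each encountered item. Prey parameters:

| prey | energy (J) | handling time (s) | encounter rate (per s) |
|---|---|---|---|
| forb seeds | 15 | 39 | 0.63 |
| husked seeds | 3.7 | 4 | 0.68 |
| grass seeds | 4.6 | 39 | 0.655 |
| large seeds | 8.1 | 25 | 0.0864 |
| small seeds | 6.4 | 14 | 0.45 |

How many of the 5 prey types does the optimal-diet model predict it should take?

1

Profitabilities (E/h, J/s): husked seeds 0.925, small seeds 0.457, forb seeds 0.385, large seeds 0.324, grass seeds 0.118. Add prey in this order while the next type's profitability exceeds the intake rate on those already taken.
Rate on top 1: 0.6763. small seeds: 0.457 < 0.6763 → exclude; stop.
Optimal diet: husked seeds — 1 of 5 types.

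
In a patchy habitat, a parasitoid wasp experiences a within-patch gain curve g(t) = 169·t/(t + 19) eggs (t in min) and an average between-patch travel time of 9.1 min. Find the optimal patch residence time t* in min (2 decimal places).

By the marginal value theorem, leave when the instantaneous gain rate g'(t) equals the habitat-wide average g(t)/(T + t).
g'(t) = 169·19/(t + 19)². Setting 169·19/(t+19)² = 169t/[(t+19)(9.1+t)] gives 19(9.1+t) = t(t+19), so t² = 19×9.1 = 172.9.
t* = √172.9 = 13.15 min.

13.15 min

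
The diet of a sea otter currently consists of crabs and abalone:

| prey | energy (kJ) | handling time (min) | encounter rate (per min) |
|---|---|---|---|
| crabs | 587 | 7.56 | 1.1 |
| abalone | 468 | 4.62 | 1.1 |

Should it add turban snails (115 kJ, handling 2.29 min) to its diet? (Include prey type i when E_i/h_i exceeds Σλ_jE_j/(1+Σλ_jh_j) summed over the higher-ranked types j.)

No

Intake rate on the current diet: R = (1.1×587 + 1.1×468) / (1 + 1.1×7.56 + 1.1×4.62) = 1160/14.4 = 80.6 kJ/min.
turban snails: E/h = 115/2.29 = 50.22 kJ/min.
Since 50.22 < R, time spent handling turban snails is better spent searching.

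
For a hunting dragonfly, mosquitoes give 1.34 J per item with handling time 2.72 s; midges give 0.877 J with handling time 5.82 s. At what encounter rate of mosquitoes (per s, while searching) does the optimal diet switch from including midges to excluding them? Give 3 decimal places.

0.162 per s

At the threshold, the rate on mosquitoes alone equals the profitability of midges: λ·1.34/(1 + λ·2.72) = 0.877/5.82 = 0.1507.
Rearranging, λ(1.34 − 0.1507×2.72) = 0.1507, so λ = 0.1507/0.9301 = 0.162 per s.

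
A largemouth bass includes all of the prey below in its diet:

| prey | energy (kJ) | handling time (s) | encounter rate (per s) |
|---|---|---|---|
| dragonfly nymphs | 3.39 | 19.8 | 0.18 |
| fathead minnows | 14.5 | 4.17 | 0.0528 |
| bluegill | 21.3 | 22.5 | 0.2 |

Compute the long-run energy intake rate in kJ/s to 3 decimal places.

R = Σλ_iE_i / (1 + Σλ_ih_i)
Numerator: 0.18×3.39 + 0.0528×14.5 + 0.2×21.3 = 5.636
Denominator: 1 + 0.18×19.8 + 0.0528×4.17 + 0.2×22.5 = 9.284
R = 5.636/9.284 = 0.607 kJ/s

0.607 kJ/s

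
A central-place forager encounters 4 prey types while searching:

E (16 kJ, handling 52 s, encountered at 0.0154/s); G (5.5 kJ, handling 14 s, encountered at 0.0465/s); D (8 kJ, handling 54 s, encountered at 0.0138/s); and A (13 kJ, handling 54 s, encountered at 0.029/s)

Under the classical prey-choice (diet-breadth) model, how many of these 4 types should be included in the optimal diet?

Profitabilities (E/h, kJ/s): G 0.393, E 0.308, A 0.241, D 0.148. Add prey in this order while the next type's profitability exceeds the intake rate on those already taken.
Rate on top 1: 0.1549. E: 0.308 > 0.1549 → include.
Rate on top 2: 0.2048. A: 0.241 > 0.2048 → include.
Rate on top 3: 0.2188. D: 0.148 < 0.2188 → exclude; stop.
Optimal diet: G, E, A — 3 of 4 types.

3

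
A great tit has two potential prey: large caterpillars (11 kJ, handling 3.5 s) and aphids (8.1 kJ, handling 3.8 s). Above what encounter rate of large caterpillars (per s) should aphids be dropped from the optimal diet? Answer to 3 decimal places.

0.602 per s

Drop aphids once their profitability E₂/h₂ falls below the rate achievable on large caterpillars alone: E₂/h₂ = λE₁/(1 + λh₁).
Solve for λ: λE₁h₂ = E₂(1 + λh₁) → λ(E₁h₂ − E₂h₁) = E₂ → λ = E₂/(E₁h₂ − E₂h₁).
λ = 8.1/(11×3.8 − 8.1×3.5) = 8.1/13.45 = 0.6022 per s.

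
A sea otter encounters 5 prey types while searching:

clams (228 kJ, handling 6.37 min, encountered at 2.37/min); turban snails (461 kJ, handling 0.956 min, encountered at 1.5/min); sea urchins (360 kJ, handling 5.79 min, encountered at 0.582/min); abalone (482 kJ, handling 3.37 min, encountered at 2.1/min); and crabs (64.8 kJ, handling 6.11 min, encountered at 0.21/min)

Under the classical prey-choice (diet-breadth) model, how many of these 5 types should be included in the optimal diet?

1

E/h in descending order: turban snails 482, abalone 143, sea urchins 62.2, clams 35.8, crabs 10.6 kJ/min. The optimal diet is the largest prefix of this list for which every included type satisfies E_i/h_i > R on the types above it.
Rate on top 1: 284.1. abalone: 143 < 284.1 → exclude; stop.
Optimal diet: turban snails — 1 of 5 types.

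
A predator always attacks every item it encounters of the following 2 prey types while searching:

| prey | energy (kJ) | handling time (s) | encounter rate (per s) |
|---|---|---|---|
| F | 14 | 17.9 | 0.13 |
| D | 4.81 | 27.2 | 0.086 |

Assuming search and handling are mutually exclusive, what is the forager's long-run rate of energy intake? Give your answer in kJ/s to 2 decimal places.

0.39 kJ/s

Energy encountered per unit search time: 0.13×14 + 0.086×4.81 = 2.234 kJ/s.
Handling time per unit search time: 0.13×17.9 + 0.086×27.2 = 4.666.
Rate = 2.234/(1 + 4.666) = 0.3942 kJ/s.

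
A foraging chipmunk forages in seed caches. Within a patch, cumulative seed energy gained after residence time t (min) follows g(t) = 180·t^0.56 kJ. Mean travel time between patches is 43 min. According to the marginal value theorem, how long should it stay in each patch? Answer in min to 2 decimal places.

Maximise g(t)/(T+t): set derivative to zero → g'(t)(T+t) = g(t).
g'(t) = 0.56·180·t^-0.44. Setting 0.56·180·t^-0.44 = 180·t^0.56/(43+t) gives 0.56(43+t) = t, so 0.44·t = 0.56×43.
t* = 0.56×43/0.44 = 54.73 min.

54.73 min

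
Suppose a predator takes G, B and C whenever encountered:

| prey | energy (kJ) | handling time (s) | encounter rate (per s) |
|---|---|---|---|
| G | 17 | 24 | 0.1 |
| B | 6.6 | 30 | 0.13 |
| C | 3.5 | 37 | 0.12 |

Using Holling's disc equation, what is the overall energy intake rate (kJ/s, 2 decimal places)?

Energy encountered per unit search time: 0.1×17 + 0.13×6.6 + 0.12×3.5 = 2.978 kJ/s.
Handling time per unit search time: 0.1×24 + 0.13×30 + 0.12×37 = 10.74.
Rate = 2.978/(1 + 10.74) = 0.2537 kJ/s.

0.25 kJ/s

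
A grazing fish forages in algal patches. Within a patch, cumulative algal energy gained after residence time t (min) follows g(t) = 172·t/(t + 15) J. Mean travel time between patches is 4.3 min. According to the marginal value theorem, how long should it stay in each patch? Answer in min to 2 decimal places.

8.03 min

Maximise g(t)/(T+t): set derivative to zero → g'(t)(T+t) = g(t).
g'(t) = 172·15/(t + 15)². Setting 172·15/(t+15)² = 172t/[(t+15)(4.3+t)] gives 15(4.3+t) = t(t+15), so t² = 15×4.3 = 64.5.
t* = √64.5 = 8.031 min.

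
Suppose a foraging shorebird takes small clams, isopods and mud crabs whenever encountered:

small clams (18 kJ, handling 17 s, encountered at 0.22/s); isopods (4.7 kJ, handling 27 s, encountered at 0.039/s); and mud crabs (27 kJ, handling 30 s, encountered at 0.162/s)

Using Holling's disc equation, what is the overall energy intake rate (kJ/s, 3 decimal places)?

0.800 kJ/s

R = (0.22×18 + 0.039×4.7 + 0.162×27) / (1 + 0.22×17 + 0.039×27 + 0.162×30) = 8.517/10.65 = 0.7995 kJ/s.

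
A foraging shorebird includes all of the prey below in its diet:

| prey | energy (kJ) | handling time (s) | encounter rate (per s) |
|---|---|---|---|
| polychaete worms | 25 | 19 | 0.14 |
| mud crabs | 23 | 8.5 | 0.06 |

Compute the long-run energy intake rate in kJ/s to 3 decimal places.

Energy encountered per unit search time: 0.14×25 + 0.06×23 = 4.88 kJ/s.
Handling time per unit search time: 0.14×19 + 0.06×8.5 = 3.17.
Rate = 4.88/(1 + 3.17) = 1.17 kJ/s.

1.170 kJ/s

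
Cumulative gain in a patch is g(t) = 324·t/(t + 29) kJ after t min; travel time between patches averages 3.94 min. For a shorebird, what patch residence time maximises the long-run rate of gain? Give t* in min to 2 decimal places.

By the marginal value theorem, leave when the instantaneous gain rate g'(t) equals the habitat-wide average g(t)/(T + t).
g'(t) = 324·29/(t + 29)². Setting 324·29/(t+29)² = 324t/[(t+29)(3.94+t)] gives 29(3.94+t) = t(t+29), so t² = 29×3.94 = 114.3.
t* = √114.3 = 10.69 min.

10.69 min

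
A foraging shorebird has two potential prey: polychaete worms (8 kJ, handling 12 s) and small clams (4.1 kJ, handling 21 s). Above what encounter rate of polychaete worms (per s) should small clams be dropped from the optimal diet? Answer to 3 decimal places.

At the threshold, the rate on polychaete worms alone equals the profitability of small clams: λ·8/(1 + λ·12) = 4.1/21 = 0.1952.
Rearranging, λ(8 − 0.1952×12) = 0.1952, so λ = 0.1952/5.657 = 0.03451 per s.

0.035 per s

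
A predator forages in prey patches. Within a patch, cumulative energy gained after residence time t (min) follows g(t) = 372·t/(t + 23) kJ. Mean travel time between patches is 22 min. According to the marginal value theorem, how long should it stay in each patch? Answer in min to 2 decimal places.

22.49 min

Optimal t* satisfies g'(t*) = g(t*)/(T + t*).
g'(t) = 372·23/(t + 23)². Setting 372·23/(t+23)² = 372t/[(t+23)(22+t)] gives 23(22+t) = t(t+23), so t² = 23×22 = 506.
t* = √506 = 22.49 min.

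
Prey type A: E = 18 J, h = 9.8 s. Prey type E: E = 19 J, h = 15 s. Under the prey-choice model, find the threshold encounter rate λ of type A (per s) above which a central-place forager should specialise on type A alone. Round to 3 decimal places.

0.227 per s

At the threshold, the rate on type A alone equals the profitability of type E: λ·18/(1 + λ·9.8) = 19/15 = 1.267.
Rearranging, λ(18 − 1.267×9.8) = 1.267, so λ = 1.267/5.587 = 0.2267 per s.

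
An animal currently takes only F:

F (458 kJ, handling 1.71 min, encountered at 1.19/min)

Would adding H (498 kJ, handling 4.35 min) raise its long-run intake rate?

No

On F alone, R = ΣλE/(1+Σλh) = 545/3.035 = 179.6 kJ/min.
Profitability of H: 498/4.35 = 114.5 kJ/min.
114.5 < 179.6, so adding H would lower the average — exclude it.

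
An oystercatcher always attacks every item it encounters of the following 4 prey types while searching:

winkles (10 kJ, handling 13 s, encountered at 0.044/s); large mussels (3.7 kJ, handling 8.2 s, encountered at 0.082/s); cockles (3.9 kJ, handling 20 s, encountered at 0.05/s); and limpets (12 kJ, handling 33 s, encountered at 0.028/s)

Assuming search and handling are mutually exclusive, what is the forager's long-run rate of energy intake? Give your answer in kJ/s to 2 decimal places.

0.31 kJ/s

R = (0.044×10 + 0.082×3.7 + 0.05×3.9 + 0.028×12) / (1 + 0.044×13 + 0.082×8.2 + 0.05×20 + 0.028×33) = 1.274/4.168 = 0.3057 kJ/s.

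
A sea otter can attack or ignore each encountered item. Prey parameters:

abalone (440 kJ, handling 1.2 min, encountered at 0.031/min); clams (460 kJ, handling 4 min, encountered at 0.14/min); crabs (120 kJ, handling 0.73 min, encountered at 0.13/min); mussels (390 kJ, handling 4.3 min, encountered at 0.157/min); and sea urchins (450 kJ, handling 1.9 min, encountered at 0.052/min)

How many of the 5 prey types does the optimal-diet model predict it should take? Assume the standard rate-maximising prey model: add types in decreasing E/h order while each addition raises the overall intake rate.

5

Rank by E/h (kJ/min): abalone 367, sea urchins 237, crabs 164, clams 115, mussels 90.7. Include each in turn until the next type's E/h falls below the running intake rate.
Rate on top 1: 13.15. sea urchins: 237 > 13.15 → include.
Rate on top 2: 32.61. crabs: 164 > 32.61 → include.
Rate on top 3: 42.77. clams: 115 > 42.77 → include.
Rate on top 4: 65.35. mussels: 90.7 > 65.35 → include.
Optimal diet: abalone, sea urchins, crabs, clams, mussels — 5 of 5 types.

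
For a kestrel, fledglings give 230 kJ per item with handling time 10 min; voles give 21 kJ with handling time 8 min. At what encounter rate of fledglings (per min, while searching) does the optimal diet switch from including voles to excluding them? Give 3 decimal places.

The zero-one rule: include voles iff E₂/h₂ > λE₁/(1+λh₁). Equality gives the switch point.
λE₁h₂ = E₂ + λE₂h₁ ⇒ λ = E₂/(E₁h₂ − E₂h₁) = 21/(1840 − 210) = 0.01288 per min.

0.013 per min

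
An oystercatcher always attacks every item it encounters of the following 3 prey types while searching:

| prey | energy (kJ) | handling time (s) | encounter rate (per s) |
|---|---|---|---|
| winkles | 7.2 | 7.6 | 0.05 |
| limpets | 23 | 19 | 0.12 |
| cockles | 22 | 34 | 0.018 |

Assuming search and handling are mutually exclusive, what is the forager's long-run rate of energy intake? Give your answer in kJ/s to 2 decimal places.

R = Σλ_iE_i / (1 + Σλ_ih_i)
Numerator: 0.05×7.2 + 0.12×23 + 0.018×22 = 3.516
Denominator: 1 + 0.05×7.6 + 0.12×19 + 0.018×34 = 4.272
R = 3.516/4.272 = 0.823 kJ/s

0.82 kJ/s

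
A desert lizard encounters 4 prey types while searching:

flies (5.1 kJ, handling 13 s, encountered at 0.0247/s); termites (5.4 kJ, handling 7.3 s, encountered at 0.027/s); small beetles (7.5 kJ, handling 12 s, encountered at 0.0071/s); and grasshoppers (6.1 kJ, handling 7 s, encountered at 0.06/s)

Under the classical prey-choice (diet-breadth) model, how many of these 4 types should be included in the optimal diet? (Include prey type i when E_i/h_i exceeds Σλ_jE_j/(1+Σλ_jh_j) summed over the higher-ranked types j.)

E/h in descending order: grasshoppers 0.871, termites 0.74, small beetles 0.625, flies 0.392 kJ/s. The optimal diet is the largest prefix of this list for which every included type satisfies E_i/h_i > R on the types above it.
Rate on top 1: 0.2577. termites: 0.74 > 0.2577 → include.
Rate on top 2: 0.3165. small beetles: 0.625 > 0.3165 → include.
Rate on top 3: 0.3319. flies: 0.392 > 0.3319 → include.
Optimal diet: grasshoppers, termites, small beetles, flies — 4 of 4 types.

4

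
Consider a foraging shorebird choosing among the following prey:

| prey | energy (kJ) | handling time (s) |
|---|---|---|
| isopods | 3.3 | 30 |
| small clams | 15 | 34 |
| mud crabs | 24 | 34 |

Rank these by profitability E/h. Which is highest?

Profitability E/h (kJ/s): isopods = 3.3/30 = 0.11, small clams = 15/34 = 0.441, mud crabs = 24/34 = 0.706.
Ranked: mud crabs > small clams > isopods.

mud crabs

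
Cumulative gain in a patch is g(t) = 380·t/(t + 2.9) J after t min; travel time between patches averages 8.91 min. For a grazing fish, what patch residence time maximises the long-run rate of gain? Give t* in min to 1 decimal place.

Maximise g(t)/(T+t): set derivative to zero → g'(t)(T+t) = g(t).
g'(t) = 380·2.9/(t + 2.9)². Setting 380·2.9/(t+2.9)² = 380t/[(t+2.9)(8.91+t)] gives 2.9(8.91+t) = t(t+2.9), so t² = 2.9×8.91 = 25.84.
t* = √25.84 = 5.083 min.

5.1 min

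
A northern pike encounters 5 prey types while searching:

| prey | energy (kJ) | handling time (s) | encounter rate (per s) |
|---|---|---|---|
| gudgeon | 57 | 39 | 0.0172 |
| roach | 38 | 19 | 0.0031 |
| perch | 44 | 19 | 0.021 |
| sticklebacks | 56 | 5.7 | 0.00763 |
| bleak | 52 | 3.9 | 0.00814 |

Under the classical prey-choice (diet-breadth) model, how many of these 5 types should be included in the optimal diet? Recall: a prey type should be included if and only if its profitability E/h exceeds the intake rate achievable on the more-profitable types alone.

5

E/h in descending order: bleak 13.3, sticklebacks 9.82, perch 2.32, roach 2, gudgeon 1.46 kJ/s. The optimal diet is the largest prefix of this list for which every included type satisfies E_i/h_i > R on the types above it.
Rate on top 1: 0.4103. sticklebacks: 9.82 > 0.4103 → include.
Rate on top 2: 0.791. perch: 2.32 > 0.791 → include.
Rate on top 3: 1.204. roach: 2 > 1.204 → include.
Rate on top 4: 1.234. gudgeon: 1.46 > 1.234 → include.
Optimal diet: bleak, sticklebacks, perch, roach, gudgeon — 5 of 5 types.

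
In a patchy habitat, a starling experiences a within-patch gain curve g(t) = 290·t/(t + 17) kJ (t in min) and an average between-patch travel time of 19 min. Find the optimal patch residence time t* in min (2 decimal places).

17.97 min

By the marginal value theorem, leave when the instantaneous gain rate g'(t) equals the habitat-wide average g(t)/(T + t).
g'(t) = 290·17/(t + 17)². Setting 290·17/(t+17)² = 290t/[(t+17)(19+t)] gives 17(19+t) = t(t+17), so t² = 17×19 = 323.
t* = √323 = 17.97 min.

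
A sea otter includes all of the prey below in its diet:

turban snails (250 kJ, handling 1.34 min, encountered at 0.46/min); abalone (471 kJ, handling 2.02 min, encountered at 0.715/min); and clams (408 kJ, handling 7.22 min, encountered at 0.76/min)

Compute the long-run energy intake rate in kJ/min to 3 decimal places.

89.127 kJ/min

Energy encountered per unit search time: 0.46×250 + 0.715×471 + 0.76×408 = 761.8 kJ/min.
Handling time per unit search time: 0.46×1.34 + 0.715×2.02 + 0.76×7.22 = 7.548.
Rate = 761.8/(1 + 7.548) = 89.13 kJ/min.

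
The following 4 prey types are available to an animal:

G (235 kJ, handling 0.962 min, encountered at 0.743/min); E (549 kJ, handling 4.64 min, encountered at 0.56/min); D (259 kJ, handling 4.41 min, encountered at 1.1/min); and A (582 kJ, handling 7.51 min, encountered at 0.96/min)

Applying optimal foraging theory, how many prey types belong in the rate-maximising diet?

2

E/h in descending order: G 244, E 118, A 77.5, D 58.7 kJ/min. The optimal diet is the largest prefix of this list for which every included type satisfies E_i/h_i > R on the types above it.
Rate on top 1: 101.8. E: 118 > 101.8 → include.
Rate on top 2: 111.8. A: 77.5 < 111.8 → exclude; stop.
Optimal diet: G, E — 2 of 4 types.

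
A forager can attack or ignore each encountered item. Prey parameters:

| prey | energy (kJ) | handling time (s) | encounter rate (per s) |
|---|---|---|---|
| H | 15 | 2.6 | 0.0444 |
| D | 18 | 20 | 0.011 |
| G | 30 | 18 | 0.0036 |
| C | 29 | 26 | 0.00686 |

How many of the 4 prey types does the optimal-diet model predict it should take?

Profitabilities (E/h, kJ/s): H 5.77, G 1.67, C 1.12, D 0.9. Add prey in this order while the next type's profitability exceeds the intake rate on those already taken.
Rate on top 1: 0.5971. G: 1.67 > 0.5971 → include.
Rate on top 2: 0.6558. C: 1.12 > 0.6558 → include.
Rate on top 3: 0.7161. D: 0.9 > 0.7161 → include.
Optimal diet: H, G, C, D — 4 of 4 types.

4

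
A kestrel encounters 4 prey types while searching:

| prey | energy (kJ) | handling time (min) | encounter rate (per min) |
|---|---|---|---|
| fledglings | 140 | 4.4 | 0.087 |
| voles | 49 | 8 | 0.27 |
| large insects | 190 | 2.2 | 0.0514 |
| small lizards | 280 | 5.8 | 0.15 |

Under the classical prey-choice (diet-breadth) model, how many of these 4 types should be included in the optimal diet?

3

Profitabilities (E/h, kJ/min): large insects 86.4, small lizards 48.3, fledglings 31.8, voles 6.12. Add prey in this order while the next type's profitability exceeds the intake rate on those already taken.
Rate on top 1: 8.774. small lizards: 48.3 > 8.774 → include.
Rate on top 2: 26.1. fledglings: 31.8 > 26.1 → include.
Rate on top 3: 27.03. voles: 6.12 < 27.03 → exclude; stop.
Optimal diet: large insects, small lizards, fledglings — 3 of 4 types.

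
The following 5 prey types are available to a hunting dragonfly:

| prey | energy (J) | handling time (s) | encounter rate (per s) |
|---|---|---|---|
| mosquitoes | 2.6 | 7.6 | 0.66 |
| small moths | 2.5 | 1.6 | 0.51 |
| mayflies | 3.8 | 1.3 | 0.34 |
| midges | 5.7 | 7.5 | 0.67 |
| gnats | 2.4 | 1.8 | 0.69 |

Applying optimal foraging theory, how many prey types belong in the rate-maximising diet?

3

E/h in descending order: mayflies 2.92, small moths 1.56, gnats 1.33, midges 0.76, mosquitoes 0.342 J/s. The optimal diet is the largest prefix of this list for which every included type satisfies E_i/h_i > R on the types above it.
Rate on top 1: 0.896. small moths: 1.56 > 0.896 → include.
Rate on top 2: 1.137. gnats: 1.33 > 1.137 → include.
Rate on top 3: 1.207. midges: 0.76 < 1.207 → exclude; stop.
Optimal diet: mayflies, small moths, gnats — 3 of 5 types.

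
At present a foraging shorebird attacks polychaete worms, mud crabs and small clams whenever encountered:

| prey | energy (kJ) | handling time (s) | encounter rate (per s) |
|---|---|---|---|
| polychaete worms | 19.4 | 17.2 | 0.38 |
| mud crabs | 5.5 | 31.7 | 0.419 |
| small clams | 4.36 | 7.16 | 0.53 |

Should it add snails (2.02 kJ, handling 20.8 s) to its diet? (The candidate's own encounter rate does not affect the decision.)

No

Current rate: (0.38×19.4 + 0.419×5.5 + 0.53×4.36)/(1 + 0.38×17.2 + 0.419×31.7 + 0.53×7.16) = 0.487 kJ/s.
Profitability of snails: 2.02/20.8 = 0.09712 kJ/s.
0.09712 < 0.487, so adding snails would lower the average — exclude it.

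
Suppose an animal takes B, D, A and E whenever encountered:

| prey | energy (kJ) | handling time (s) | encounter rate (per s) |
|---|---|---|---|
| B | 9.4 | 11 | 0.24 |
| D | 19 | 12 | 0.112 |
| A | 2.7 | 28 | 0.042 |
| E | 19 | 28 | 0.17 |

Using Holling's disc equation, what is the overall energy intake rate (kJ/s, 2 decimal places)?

0.71 kJ/s

R = (0.24×9.4 + 0.112×19 + 0.042×2.7 + 0.17×19) / (1 + 0.24×11 + 0.112×12 + 0.042×28 + 0.17×28) = 7.727/10.92 = 0.7076 kJ/s.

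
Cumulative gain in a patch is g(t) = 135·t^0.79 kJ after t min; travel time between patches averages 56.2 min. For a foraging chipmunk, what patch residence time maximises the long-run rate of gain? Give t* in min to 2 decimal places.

Maximise g(t)/(T+t): set derivative to zero → g'(t)(T+t) = g(t).
g'(t) = 0.79·135·t^-0.21. Setting 0.79·135·t^-0.21 = 135·t^0.79/(56.2+t) gives 0.79(56.2+t) = t, so 0.21·t = 0.79×56.2.
t* = 0.79×56.2/0.21 = 211.4 min.

211.42 min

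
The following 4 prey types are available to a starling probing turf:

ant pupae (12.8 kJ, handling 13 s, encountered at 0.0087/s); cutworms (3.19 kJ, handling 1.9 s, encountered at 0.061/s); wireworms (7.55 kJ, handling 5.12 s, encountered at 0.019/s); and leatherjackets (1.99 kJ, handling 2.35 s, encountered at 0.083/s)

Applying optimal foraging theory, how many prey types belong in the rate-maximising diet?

E/h in descending order: cutworms 1.68, wireworms 1.47, ant pupae 0.985, leatherjackets 0.847 kJ/s. The optimal diet is the largest prefix of this list for which every included type satisfies E_i/h_i > R on the types above it.
Rate on top 1: 0.1744. wireworms: 1.47 > 0.1744 → include.
Rate on top 2: 0.2786. ant pupae: 0.985 > 0.2786 → include.
Rate on top 3: 0.3388. leatherjackets: 0.847 > 0.3388 → include.
Optimal diet: cutworms, wireworms, ant pupae, leatherjackets — 4 of 4 types.

4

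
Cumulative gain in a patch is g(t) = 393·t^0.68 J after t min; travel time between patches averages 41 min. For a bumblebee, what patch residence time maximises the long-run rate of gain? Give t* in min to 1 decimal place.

Optimal t* satisfies g'(t*) = g(t*)/(T + t*).
g'(t) = 0.68·393·t^-0.32. Setting 0.68·393·t^-0.32 = 393·t^0.68/(41+t) gives 0.68(41+t) = t, so 0.32·t = 0.68×41.
t* = 0.68×41/0.32 = 87.13 min.

87.1 min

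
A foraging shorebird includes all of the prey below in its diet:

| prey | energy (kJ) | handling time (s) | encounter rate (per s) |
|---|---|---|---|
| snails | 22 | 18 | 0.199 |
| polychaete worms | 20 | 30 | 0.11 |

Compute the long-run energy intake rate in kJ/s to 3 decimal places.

0.835 kJ/s

R = (0.199×22 + 0.11×20) / (1 + 0.199×18 + 0.11×30) = 6.578/7.882 = 0.8346 kJ/s.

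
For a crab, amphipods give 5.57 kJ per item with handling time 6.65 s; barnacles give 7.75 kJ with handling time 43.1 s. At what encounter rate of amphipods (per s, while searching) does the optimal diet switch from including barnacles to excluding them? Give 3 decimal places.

0.041 per s

Drop barnacles once their profitability E₂/h₂ falls below the rate achievable on amphipods alone: E₂/h₂ = λE₁/(1 + λh₁).
Solve for λ: λE₁h₂ = E₂(1 + λh₁) → λ(E₁h₂ − E₂h₁) = E₂ → λ = E₂/(E₁h₂ − E₂h₁).
λ = 7.75/(5.57×43.1 − 7.75×6.65) = 7.75/188.5 = 0.04111 per s.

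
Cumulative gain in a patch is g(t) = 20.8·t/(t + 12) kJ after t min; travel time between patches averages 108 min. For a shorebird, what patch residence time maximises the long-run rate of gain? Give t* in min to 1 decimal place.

By the marginal value theorem, leave when the instantaneous gain rate g'(t) equals the habitat-wide average g(t)/(T + t).
g'(t) = 20.8·12/(t + 12)². Setting 20.8·12/(t+12)² = 20.8t/[(t+12)(108+t)] gives 12(108+t) = t(t+12), so t² = 12×108 = 1296.
t* = √1296 = 36 min.

36.0 min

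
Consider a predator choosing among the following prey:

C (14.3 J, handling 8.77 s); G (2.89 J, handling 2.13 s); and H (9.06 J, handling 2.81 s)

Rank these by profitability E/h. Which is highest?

In descending order of E/h:
H: 9.06/2.81 = 3.22 J/s
C: 14.3/8.77 = 1.63 J/s
G: 2.89/2.13 = 1.36 J/s

H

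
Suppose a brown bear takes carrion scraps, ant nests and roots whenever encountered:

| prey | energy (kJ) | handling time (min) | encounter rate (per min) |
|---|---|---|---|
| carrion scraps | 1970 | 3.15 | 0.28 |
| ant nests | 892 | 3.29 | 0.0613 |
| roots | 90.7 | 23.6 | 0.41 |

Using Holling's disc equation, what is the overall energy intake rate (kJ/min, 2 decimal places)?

R = (0.28×1970 + 0.0613×892 + 0.41×90.7) / (1 + 0.28×3.15 + 0.0613×3.29 + 0.41×23.6) = 643.5/11.76 = 54.72 kJ/min.

54.72 kJ/min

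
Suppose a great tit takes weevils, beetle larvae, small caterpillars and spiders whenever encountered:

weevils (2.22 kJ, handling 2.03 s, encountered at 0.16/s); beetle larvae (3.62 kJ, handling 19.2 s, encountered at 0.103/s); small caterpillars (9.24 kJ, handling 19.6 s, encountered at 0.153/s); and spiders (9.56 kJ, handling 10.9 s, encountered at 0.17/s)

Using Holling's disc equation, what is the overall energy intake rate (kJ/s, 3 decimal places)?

0.462 kJ/s

Energy encountered per unit search time: 0.16×2.22 + 0.103×3.62 + 0.153×9.24 + 0.17×9.56 = 3.767 kJ/s.
Handling time per unit search time: 0.16×2.03 + 0.103×19.2 + 0.153×19.6 + 0.17×10.9 = 7.154.
Rate = 3.767/(1 + 7.154) = 0.462 kJ/s.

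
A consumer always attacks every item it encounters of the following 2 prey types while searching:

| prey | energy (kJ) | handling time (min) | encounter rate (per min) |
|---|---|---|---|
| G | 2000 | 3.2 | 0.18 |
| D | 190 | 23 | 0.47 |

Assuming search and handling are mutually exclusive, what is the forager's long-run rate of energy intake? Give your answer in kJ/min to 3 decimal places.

36.275 kJ/min

R = (0.18×2000 + 0.47×190) / (1 + 0.18×3.2 + 0.47×23) = 449.3/12.39 = 36.27 kJ/min.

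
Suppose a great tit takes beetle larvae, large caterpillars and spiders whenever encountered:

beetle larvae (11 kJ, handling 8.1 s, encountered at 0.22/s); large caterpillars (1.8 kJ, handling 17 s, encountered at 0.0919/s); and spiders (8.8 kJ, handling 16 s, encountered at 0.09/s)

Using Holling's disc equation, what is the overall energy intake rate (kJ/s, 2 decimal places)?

R = (0.22×11 + 0.0919×1.8 + 0.09×8.8) / (1 + 0.22×8.1 + 0.0919×17 + 0.09×16) = 3.377/5.784 = 0.5839 kJ/s.

0.58 kJ/s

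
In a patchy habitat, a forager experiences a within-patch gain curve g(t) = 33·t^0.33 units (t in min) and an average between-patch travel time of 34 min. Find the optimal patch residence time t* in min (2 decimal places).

Maximise g(t)/(T+t): set derivative to zero → g'(t)(T+t) = g(t).
g'(t) = 0.33·33·t^-0.67. Setting 0.33·33·t^-0.67 = 33·t^0.33/(34+t) gives 0.33(34+t) = t, so 0.67·t = 0.33×34.
t* = 0.33×34/0.67 = 16.75 min.

16.75 min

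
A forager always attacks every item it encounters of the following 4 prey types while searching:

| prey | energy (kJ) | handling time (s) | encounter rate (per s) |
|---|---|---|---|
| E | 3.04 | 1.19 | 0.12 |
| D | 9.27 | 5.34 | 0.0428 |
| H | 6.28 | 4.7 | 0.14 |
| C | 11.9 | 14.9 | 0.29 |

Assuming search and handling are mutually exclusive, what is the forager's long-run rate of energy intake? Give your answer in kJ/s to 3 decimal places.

0.802 kJ/s

R = (0.12×3.04 + 0.0428×9.27 + 0.14×6.28 + 0.29×11.9) / (1 + 0.12×1.19 + 0.0428×5.34 + 0.14×4.7 + 0.29×14.9) = 5.092/6.35 = 0.8018 kJ/s.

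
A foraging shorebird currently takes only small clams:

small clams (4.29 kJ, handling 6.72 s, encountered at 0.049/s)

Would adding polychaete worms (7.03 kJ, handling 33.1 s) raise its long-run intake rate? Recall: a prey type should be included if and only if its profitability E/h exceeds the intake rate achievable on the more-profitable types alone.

On small clams alone, R = ΣλE/(1+Σλh) = 0.2102/1.329 = 0.1581 kJ/s.
polychaete worms: E/h = 7.03/33.1 = 0.2124 kJ/s.
0.2124 > 0.1581, so adding polychaete worms raises the average — include it.

Yes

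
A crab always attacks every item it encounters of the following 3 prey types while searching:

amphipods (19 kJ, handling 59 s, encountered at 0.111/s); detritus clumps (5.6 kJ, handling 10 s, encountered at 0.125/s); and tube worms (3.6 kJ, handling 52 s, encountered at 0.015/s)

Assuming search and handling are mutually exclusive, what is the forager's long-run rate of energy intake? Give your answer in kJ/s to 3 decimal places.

R = (0.111×19 + 0.125×5.6 + 0.015×3.6) / (1 + 0.111×59 + 0.125×10 + 0.015×52) = 2.863/9.579 = 0.2989 kJ/s.

0.299 kJ/s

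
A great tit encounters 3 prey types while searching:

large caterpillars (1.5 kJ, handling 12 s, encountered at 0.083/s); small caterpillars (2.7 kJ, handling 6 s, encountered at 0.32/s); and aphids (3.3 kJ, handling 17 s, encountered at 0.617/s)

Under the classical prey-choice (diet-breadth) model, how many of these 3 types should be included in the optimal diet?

E/h in descending order: small caterpillars 0.45, aphids 0.194, large caterpillars 0.125 kJ/s. The optimal diet is the largest prefix of this list for which every included type satisfies E_i/h_i > R on the types above it.
Rate on top 1: 0.2959. aphids: 0.194 < 0.2959 → exclude; stop.
Optimal diet: small caterpillars — 1 of 3 types.

1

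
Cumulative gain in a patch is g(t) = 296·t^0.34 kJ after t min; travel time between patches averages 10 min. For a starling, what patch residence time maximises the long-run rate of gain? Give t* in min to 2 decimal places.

Maximise g(t)/(T+t): set derivative to zero → g'(t)(T+t) = g(t).
g'(t) = 0.34·296·t^-0.66. Setting 0.34·296·t^-0.66 = 296·t^0.34/(10+t) gives 0.34(10+t) = t, so 0.66·t = 0.34×10.
t* = 0.34×10/0.66 = 5.152 min.

5.15 min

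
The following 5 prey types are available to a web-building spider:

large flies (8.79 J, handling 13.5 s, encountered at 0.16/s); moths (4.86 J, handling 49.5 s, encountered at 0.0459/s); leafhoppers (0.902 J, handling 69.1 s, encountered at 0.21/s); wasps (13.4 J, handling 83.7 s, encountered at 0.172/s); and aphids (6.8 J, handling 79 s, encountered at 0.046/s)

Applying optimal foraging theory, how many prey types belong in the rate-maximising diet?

1

Profitabilities (E/h, J/s): large flies 0.651, wasps 0.16, moths 0.0982, aphids 0.0861, leafhoppers 0.0131. Add prey in this order while the next type's profitability exceeds the intake rate on those already taken.
Rate on top 1: 0.4451. wasps: 0.16 < 0.4451 → exclude; stop.
Optimal diet: large flies — 1 of 5 types.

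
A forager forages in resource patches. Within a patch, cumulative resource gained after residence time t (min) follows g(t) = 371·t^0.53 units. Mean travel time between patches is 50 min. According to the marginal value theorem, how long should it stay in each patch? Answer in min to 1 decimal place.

Maximise g(t)/(T+t): set derivative to zero → g'(t)(T+t) = g(t).
g'(t) = 0.53·371·t^-0.47. Setting 0.53·371·t^-0.47 = 371·t^0.53/(50+t) gives 0.53(50+t) = t, so 0.47·t = 0.53×50.
t* = 0.53×50/0.47 = 56.38 min.

56.4 min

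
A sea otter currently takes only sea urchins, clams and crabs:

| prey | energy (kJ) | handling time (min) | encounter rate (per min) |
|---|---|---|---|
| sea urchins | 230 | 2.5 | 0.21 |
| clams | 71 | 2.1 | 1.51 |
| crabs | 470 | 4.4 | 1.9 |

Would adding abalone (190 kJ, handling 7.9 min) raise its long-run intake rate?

No

On sea urchins, clams and crabs alone, R = ΣλE/(1+Σλh) = 1049/13.06 = 80.31 kJ/min.
abalone: E/h = 190/7.9 = 24.05 kJ/min.
24.05 < 80.31, so adding abalone would lower the average — exclude it.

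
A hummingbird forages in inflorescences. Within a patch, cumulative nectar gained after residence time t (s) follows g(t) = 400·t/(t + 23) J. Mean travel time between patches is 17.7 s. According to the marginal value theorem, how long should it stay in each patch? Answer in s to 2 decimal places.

Optimal t* satisfies g'(t*) = g(t*)/(T + t*).
g'(t) = 400·23/(t + 23)². Setting 400·23/(t+23)² = 400t/[(t+23)(17.7+t)] gives 23(17.7+t) = t(t+23), so t² = 23×17.7 = 407.1.
t* = √407.1 = 20.18 s.

20.18 s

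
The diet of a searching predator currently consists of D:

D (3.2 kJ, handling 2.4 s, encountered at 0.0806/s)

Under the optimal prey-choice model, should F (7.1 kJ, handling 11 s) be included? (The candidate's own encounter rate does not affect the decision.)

Intake rate on the current diet: R = (0.0806×3.2) / (1 + 0.0806×2.4) = 0.2579/1.193 = 0.2161 kJ/s.
Profitability of F: 7.1/11 = 0.6455 kJ/s.
Since 0.6455 > R, including F increases the long-run rate.

Yes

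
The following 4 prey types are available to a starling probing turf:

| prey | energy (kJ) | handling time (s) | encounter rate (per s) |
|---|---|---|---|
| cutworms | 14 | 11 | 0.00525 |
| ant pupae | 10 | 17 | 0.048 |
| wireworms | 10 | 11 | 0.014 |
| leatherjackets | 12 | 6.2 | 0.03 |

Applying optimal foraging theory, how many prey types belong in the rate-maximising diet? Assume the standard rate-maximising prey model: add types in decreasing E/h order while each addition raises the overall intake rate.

4

Profitabilities (E/h, kJ/s): leatherjackets 1.94, cutworms 1.27, wireworms 0.909, ant pupae 0.588. Add prey in this order while the next type's profitability exceeds the intake rate on those already taken.
Rate on top 1: 0.3035. cutworms: 1.27 > 0.3035 → include.
Rate on top 2: 0.3485. wireworms: 0.909 > 0.3485 → include.
Rate on top 3: 0.4103. ant pupae: 0.588 > 0.4103 → include.
Optimal diet: leatherjackets, cutworms, wireworms, ant pupae — 4 of 4 types.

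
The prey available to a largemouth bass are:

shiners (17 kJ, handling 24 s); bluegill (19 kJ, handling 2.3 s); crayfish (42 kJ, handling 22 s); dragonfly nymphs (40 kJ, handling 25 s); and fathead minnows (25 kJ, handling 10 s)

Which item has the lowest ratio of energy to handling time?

shiners

In descending order of E/h:
bluegill: 19/2.3 = 8.26 kJ/s
fathead minnows: 25/10 = 2.5 kJ/s
crayfish: 42/22 = 1.91 kJ/s
dragonfly nymphs: 40/25 = 1.6 kJ/s
shiners: 17/24 = 0.708 kJ/s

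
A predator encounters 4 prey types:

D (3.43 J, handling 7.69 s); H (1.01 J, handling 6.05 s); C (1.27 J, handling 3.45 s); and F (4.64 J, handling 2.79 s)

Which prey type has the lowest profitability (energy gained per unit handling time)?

H

Profitability E/h (J/s): D = 3.43/7.69 = 0.446, H = 1.01/6.05 = 0.167, C = 1.27/3.45 = 0.368, F = 4.64/2.79 = 1.66.
Ranked: F > D > C > H.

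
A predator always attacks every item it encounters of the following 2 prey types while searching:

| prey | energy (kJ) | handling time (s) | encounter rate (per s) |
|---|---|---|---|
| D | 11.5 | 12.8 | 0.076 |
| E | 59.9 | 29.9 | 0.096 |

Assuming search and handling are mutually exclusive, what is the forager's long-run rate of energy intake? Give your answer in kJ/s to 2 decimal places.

R = (0.076×11.5 + 0.096×59.9) / (1 + 0.076×12.8 + 0.096×29.9) = 6.624/4.843 = 1.368 kJ/s.

1.37 kJ/s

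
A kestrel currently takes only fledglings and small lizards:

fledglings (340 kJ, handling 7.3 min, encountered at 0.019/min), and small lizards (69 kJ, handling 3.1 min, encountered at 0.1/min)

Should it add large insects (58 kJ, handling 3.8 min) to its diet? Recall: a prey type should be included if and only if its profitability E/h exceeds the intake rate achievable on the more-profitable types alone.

Yes

On fledglings and small lizards alone, R = ΣλE/(1+Σλh) = 13.36/1.449 = 9.222 kJ/min.
Profitability of large insects: 58/3.8 = 15.26 kJ/min.
Since 15.26 > R, including large insects increases the long-run rate.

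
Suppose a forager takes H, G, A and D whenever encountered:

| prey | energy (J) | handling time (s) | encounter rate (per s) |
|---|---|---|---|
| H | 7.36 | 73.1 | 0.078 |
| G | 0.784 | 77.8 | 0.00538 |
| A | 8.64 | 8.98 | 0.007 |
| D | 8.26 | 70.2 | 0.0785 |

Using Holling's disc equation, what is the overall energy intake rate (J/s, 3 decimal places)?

R = Σλ_iE_i / (1 + Σλ_ih_i)
Numerator: 0.078×7.36 + 0.00538×0.784 + 0.007×8.64 + 0.0785×8.26 = 1.287
Denominator: 1 + 0.078×73.1 + 0.00538×77.8 + 0.007×8.98 + 0.0785×70.2 = 12.69
R = 1.287/12.69 = 0.1014 J/s

0.101 J/s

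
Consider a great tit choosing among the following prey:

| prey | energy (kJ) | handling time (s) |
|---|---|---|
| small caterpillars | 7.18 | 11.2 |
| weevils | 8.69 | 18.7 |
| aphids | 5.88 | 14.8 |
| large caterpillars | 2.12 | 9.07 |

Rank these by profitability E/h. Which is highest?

In descending order of E/h:
small caterpillars: 7.18/11.2 = 0.641 kJ/s
weevils: 8.69/18.7 = 0.465 kJ/s
aphids: 5.88/14.8 = 0.397 kJ/s
large caterpillars: 2.12/9.07 = 0.234 kJ/s

small caterpillars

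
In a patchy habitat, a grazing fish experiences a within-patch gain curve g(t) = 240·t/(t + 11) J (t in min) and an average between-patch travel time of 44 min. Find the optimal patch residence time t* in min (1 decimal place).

22.0 min

Optimal t* satisfies g'(t*) = g(t*)/(T + t*).
g'(t) = 240·11/(t + 11)². Setting 240·11/(t+11)² = 240t/[(t+11)(44+t)] gives 11(44+t) = t(t+11), so t² = 11×44 = 484.
t* = √484 = 22 min.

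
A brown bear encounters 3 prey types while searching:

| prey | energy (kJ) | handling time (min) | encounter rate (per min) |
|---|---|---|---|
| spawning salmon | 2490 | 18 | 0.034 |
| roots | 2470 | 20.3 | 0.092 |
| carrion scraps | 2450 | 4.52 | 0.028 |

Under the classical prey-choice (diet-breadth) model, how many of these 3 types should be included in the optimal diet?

Profitabilities (E/h, kJ/min): carrion scraps 542, spawning salmon 138, roots 122. Add prey in this order while the next type's profitability exceeds the intake rate on those already taken.
Rate on top 1: 60.89. spawning salmon: 138 > 60.89 → include.
Rate on top 2: 88.15. roots: 122 > 88.15 → include.
Optimal diet: carrion scraps, spawning salmon, roots — 3 of 3 types.

3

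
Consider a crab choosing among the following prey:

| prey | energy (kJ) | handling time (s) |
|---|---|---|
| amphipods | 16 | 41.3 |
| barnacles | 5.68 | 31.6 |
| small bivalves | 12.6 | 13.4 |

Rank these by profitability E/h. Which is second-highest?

amphipods

In descending order of E/h:
small bivalves: 12.6/13.4 = 0.94 kJ/s
amphipods: 16/41.3 = 0.387 kJ/s
barnacles: 5.68/31.6 = 0.18 kJ/s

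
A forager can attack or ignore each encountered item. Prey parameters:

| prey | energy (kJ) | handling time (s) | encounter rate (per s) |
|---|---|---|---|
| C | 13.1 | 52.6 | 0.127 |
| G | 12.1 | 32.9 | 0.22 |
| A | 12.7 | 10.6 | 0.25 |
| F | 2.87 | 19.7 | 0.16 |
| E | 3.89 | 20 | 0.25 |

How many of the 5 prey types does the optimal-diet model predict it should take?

1

Rank by E/h (kJ/s): A 1.2, G 0.368, C 0.249, E 0.195, F 0.146. Include each in turn until the next type's E/h falls below the running intake rate.
Rate on top 1: 0.8699. G: 0.368 < 0.8699 → exclude; stop.
Optimal diet: A — 1 of 5 types.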